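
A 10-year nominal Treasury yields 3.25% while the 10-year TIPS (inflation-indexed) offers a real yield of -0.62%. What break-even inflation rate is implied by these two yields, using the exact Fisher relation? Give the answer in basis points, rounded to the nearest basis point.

(1 + π) = (1 + i)/(1 + r) = 1.03250 / 0.99380 = 1.038941
Break-even inflation = 1.038941 − 1 → 389 basis points.

389 basis points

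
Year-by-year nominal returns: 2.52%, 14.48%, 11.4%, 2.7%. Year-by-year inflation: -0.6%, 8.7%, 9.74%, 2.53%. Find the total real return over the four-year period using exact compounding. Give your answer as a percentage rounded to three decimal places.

10.449%

Compound the nominal returns: 1.0252 × 1.1448 × 1.1140 × 1.0270 = 1.342746.
Compound inflation: 0.9940 × 1.0870 × 1.0974 × 1.0253 = 1.215715.
Deflate: 1.342746 / 1.215715 = 1.104491.
Total real return = 1.104491 − 1 → 10.449%.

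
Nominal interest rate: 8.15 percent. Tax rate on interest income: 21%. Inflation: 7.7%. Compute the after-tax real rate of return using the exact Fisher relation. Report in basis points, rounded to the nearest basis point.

-117 basis points

After-tax nominal return = 8.15% × (1 − 0.21) = 6.4385%.
1 + r = 1.064385 / 1.07700 = 0.988287
After-tax real rate = 0.988287 − 1 → -117 basis points.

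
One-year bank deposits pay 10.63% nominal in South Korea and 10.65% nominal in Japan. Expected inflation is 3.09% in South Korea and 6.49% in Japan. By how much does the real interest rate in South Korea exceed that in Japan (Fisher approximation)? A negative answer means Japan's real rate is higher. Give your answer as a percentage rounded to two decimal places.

3.38%

South Korea: 10.63% − 3.09% = 7.540%
Japan: 10.65% − 6.49% = 4.160%
Differential = 3.380% → 3.38%.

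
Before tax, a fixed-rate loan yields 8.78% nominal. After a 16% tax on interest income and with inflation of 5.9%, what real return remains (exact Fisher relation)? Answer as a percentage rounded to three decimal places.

1.393%

After-tax nominal return = 8.78% × (1 − 0.16) = 7.3752%.
1 + r = 1.073752 / 1.05900 = 1.013930
After-tax real rate = 1.013930 − 1 → 1.393%.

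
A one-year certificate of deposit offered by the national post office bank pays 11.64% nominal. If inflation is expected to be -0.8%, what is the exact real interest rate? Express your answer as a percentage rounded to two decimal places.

12.54%

By the Fisher equation, 1 + r = (1 + i)/(1 + π).
1 + r = 1.11640 / 0.99200 = 1.125403
r = 1.125403 − 1 = 12.5403%, i.e. 12.54%.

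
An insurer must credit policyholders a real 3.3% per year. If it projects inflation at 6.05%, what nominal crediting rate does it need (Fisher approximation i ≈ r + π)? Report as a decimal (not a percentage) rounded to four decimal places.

i ≈ r + π = 3.3% + 6.05% = 0.0935.

0.0935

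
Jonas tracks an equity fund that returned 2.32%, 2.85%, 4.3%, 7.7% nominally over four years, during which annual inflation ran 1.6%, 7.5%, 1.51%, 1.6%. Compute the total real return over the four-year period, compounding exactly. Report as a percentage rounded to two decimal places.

Nominal growth factor = 1.0232 × 1.0285 × 1.0430 × 1.0770 = 1.182129
Price-level growth factor = 1.0160 × 1.0750 × 1.0151 × 1.0160 = 1.126431
Real growth factor = 1.182129 / 1.126431 = 1.049446
Total real return = 1.049446 − 1 → 4.94%.

4.94%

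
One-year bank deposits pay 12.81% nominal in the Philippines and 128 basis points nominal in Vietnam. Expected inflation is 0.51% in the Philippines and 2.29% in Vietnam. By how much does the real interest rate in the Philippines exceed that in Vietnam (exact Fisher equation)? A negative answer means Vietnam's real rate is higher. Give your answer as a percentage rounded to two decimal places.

The Philippines: (1 + 0.1281)/(1 + 0.0051) − 1 = 12.23759%
Vietnam: (1 + 0.0128)/(1 + 0.0229) − 1 = -0.98739%
Differential = 12.23759% − (-0.98739%) = 13.22498% → 13.22%.

13.22%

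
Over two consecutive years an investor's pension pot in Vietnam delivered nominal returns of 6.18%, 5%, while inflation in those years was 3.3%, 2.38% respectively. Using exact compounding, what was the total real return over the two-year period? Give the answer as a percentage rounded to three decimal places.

Compound the nominal returns: 1.0618 × 1.0500 = 1.114890.
Compound inflation: 1.0330 × 1.0238 = 1.057585.
Deflate: 1.114890 / 1.057585 = 1.054184.
Total real return = 1.054184 − 1 → 5.418%.

5.418%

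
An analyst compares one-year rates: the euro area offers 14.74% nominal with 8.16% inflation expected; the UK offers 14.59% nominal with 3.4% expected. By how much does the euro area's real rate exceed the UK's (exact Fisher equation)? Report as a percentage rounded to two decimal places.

The euro area: (1 + 0.1474)/(1 + 0.0816) − 1 = 6.0836%
The UK: (1 + 0.1459)/(1 + 0.0340) − 1 = 10.8221%
Differential = 6.0836% − 10.8221% = -4.7385% → -4.74%.

-4.74%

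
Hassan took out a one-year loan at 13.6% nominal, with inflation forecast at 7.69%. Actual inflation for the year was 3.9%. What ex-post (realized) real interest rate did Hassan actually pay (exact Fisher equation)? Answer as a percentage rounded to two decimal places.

9.34%

Ex-post: (1 + 0.1360)/(1 + 0.0390) − 1 = 9.3359%
So the realized real rate is 9.34%.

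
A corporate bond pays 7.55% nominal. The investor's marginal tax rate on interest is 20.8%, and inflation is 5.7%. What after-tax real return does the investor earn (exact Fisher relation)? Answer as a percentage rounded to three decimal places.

After-tax nominal return = 7.55% × (1 − 0.208) = 5.9796%.
1 + r = 1.059796 / 1.05700 = 1.0026452
After-tax real rate = 1.0026452 − 1 → 0.265%.

0.265%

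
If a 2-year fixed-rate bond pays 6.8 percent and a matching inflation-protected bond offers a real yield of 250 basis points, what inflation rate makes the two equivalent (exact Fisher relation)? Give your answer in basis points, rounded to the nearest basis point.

(1 + π) = (1 + i)/(1 + r) = 1.06800 / 1.02500 = 1.041951
Break-even inflation = 1.041951 − 1 → 420 basis points.

420 basis points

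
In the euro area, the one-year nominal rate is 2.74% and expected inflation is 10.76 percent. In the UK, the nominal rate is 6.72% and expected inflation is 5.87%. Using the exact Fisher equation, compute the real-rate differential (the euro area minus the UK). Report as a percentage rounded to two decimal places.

-8.04%

The euro area: (1 + 0.0274)/(1 + 0.1076) − 1 = -7.2409%
The UK: (1 + 0.0672)/(1 + 0.0587) − 1 = 0.8029%
Differential = -7.2409% − 0.8029% = -8.0438% → -8.04%.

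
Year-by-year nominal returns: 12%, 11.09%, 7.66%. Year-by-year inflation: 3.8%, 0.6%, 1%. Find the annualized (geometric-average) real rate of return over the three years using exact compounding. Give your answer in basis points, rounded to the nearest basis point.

Compound the nominal returns: 1.1200 × 1.1109 × 1.0766 = 1.33951433.
Compound inflation: 1.0380 × 1.0060 × 1.0100 = 1.05467028.
Deflate: 1.33951433 / 1.05467028 = 1.27007877.
Annualized real rate = 1.27007877^(1/3) − 1 = 8.2955% → 830 basis points.

830 basis points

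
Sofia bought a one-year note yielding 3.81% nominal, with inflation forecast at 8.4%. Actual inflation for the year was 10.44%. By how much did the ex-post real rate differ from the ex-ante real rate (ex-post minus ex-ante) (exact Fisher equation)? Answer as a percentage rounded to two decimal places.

-1.77%

Ex-ante: (1 + 0.0381)/(1 + 0.0840) − 1 = -4.2343%
Ex-post: (1 + 0.0381)/(1 + 0.1044) − 1 = -6.0033%
Difference (ex-post − ex-ante) = -1.7689% → -1.77%.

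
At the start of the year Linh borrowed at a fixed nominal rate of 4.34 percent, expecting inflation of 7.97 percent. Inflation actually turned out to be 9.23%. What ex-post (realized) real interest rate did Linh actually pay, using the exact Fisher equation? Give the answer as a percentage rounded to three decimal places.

-4.477%

Ex-post: (1 + 0.0434)/(1 + 0.0923) − 1 = -4.4768%
So the realized real rate is -4.477%.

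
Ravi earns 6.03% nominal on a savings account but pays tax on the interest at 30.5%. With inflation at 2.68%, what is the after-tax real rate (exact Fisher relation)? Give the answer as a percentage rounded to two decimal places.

1.47%

After-tax nominal return = 6.03% × (1 − 0.305) = 4.19085%.
1 + r = 1.0419085 / 1.02680 = 1.014714
After-tax real rate = 1.014714 − 1 → 1.47%.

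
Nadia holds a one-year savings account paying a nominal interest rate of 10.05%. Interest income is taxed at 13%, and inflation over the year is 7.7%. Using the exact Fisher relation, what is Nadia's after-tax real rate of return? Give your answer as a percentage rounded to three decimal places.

0.969%

After-tax nominal return = 10.05% × (1 − 0.13) = 8.7435%.
1 + r = 1.087435 / 1.07700 = 1.009689
After-tax real rate = 1.009689 − 1 → 0.969%.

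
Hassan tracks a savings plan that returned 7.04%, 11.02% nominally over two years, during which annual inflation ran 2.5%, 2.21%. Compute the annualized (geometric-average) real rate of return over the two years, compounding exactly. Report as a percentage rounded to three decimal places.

Compound the nominal returns: 1.0704 × 1.1102 = 1.18835808.
Compound inflation: 1.0250 × 1.0221 = 1.04765250.
Deflate: 1.18835808 / 1.04765250 = 1.13430558.
Annualized real rate = 1.13430558^(1/2) − 1 = 6.5038% → 6.504%.

6.504%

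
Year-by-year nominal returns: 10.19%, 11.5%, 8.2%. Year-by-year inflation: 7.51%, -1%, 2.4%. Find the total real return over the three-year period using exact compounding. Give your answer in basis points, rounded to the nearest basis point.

2197 basis points

Compound the nominal returns: 1.1019 × 1.1150 × 1.0820 = 1.329365.
Compound inflation: 1.0751 × 0.9900 × 1.0240 = 1.089893.
Deflate: 1.329365 / 1.089893 = 1.219720.
Total real return = 1.219720 − 1 → 2197 basis points.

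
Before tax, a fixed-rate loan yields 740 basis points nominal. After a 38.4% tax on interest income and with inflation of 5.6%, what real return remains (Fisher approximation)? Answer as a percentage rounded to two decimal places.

After-tax nominal return = 7.4% × (1 − 0.384) = 4.5584%.
r ≈ 4.5584% − 5.6% → -1.04%.

-1.04%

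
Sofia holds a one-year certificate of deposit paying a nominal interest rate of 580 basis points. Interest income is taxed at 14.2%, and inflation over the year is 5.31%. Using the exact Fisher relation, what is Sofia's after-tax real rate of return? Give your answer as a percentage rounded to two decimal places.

After-tax nominal return = 5.8% × (1 − 0.142) = 4.9764%.
1 + r = 1.049764 / 1.05310 = 0.996832
After-tax real rate = 0.996832 − 1 → -0.32%.

-0.32%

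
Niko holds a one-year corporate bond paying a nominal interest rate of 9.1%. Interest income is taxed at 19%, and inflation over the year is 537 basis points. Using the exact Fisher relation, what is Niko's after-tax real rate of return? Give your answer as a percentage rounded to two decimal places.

1.90%

After-tax nominal return = 9.1% × (1 − 0.19) = 7.3710%.
1 + r = 1.07371 / 1.05370 = 1.018990
After-tax real rate = 1.018990 − 1 → 1.90%.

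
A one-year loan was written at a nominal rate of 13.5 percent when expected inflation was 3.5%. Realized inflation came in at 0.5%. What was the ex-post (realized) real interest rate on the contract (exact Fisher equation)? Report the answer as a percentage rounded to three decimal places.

12.935%

Ex-post: (1 + 0.1350)/(1 + 0.0050) − 1 = 12.9353%
So the realized real rate is 12.935%.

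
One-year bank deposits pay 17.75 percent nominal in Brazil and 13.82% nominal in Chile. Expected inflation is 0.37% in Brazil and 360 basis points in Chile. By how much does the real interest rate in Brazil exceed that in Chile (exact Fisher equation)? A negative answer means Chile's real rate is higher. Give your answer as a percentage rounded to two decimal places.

Brazil: (1 + 0.1775)/(1 + 0.0037) − 1 = 17.3159%
Chile: (1 + 0.1382)/(1 + 0.0360) − 1 = 9.8649%
Differential = 17.3159% − 9.8649% = 7.4511% → 7.45%.

7.45%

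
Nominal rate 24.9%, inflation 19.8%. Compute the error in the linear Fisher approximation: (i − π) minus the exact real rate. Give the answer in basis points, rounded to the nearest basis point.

84 basis points

Approximate: r ≈ 24.900% − 19.800% = 5.1000%
Exact: (1 + 0.2490)/(1 + 0.1980) − 1 = 4.2571%
Error = 5.1000% − 4.2571% = 0.8429% → 84 basis points.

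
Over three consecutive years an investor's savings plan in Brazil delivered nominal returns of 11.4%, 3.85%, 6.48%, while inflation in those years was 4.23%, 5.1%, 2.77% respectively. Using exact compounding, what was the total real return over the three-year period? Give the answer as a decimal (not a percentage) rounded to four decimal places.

0.0942

Compound the nominal returns: 1.1140 × 1.0385 × 1.0648 = 1.231855.
Compound inflation: 1.0423 × 1.0510 × 1.0277 = 1.125801.
Deflate: 1.231855 / 1.125801 = 1.094203.
Total real return = 1.094203 − 1 → 0.0942.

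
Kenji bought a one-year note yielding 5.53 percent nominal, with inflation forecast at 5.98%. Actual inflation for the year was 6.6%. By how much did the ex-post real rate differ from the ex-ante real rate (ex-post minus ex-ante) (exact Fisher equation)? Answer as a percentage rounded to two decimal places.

Ex-ante: (1 + 0.0553)/(1 + 0.0598) − 1 = -0.4246%
Ex-post: (1 + 0.0553)/(1 + 0.0660) − 1 = -1.0038%
Difference (ex-post − ex-ante) = -0.5791% → -0.58%.

-0.58%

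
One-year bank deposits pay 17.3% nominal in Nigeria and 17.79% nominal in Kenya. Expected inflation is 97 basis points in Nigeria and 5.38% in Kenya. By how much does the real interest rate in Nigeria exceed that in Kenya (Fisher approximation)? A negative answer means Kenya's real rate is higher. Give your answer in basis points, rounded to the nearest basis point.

392 basis points

Nigeria: 17.3% − 0.97% = 16.330%
Kenya: 17.79% − 5.38% = 12.410%
Differential = 3.920% → 392 basis points.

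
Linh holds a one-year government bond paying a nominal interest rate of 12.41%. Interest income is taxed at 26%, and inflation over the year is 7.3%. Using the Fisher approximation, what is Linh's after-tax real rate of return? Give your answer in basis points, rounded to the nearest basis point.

188 basis points

After-tax nominal return = 12.41% × (1 − 0.26) = 9.1834%.
r ≈ 9.1834% − 7.3% → 188 basis points.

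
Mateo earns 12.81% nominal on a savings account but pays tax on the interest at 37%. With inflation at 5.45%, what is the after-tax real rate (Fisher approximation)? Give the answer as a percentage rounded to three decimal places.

2.620%

After-tax nominal return = 12.81% × (1 − 0.37) = 8.0703%.
r ≈ 8.0703% − 5.45% → 2.620%.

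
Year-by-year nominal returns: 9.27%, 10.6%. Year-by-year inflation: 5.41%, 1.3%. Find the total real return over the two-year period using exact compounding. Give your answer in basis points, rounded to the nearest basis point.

1318 basis points

Compound the nominal returns: 1.0927 × 1.1060 = 1.208526.
Compound inflation: 1.0541 × 1.0130 = 1.067803.
Deflate: 1.208526 / 1.067803 = 1.131787.
Total real return = 1.131787 − 1 → 1318 basis points.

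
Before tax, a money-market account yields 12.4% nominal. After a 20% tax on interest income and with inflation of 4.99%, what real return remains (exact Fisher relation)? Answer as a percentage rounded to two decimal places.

After-tax nominal return = 12.4% × (1 − 0.2) = 9.9200%.
1 + r = 1.09920 / 1.04990 = 1.046957
After-tax real rate = 1.046957 − 1 → 4.70%.

4.70%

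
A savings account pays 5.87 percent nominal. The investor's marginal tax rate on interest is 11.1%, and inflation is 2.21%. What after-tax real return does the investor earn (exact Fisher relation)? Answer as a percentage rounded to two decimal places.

2.94%

After-tax nominal return = 5.87% × (1 − 0.111) = 5.21843%.
1 + r = 1.0521843 / 1.02210 = 1.029434
After-tax real rate = 1.029434 − 1 → 2.94%.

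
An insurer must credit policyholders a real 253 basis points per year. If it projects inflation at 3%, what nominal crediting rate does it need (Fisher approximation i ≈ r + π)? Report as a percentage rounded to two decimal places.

i ≈ r + π = 2.53% + 3% = 5.53%.

5.53%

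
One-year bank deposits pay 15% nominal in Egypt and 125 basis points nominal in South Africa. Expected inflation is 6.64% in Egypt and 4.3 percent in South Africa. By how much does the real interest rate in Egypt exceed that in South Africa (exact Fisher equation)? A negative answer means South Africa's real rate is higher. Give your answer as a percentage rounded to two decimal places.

10.76%

Egypt: (1 + 0.1500)/(1 + 0.0664) − 1 = 7.8395%
South Africa: (1 + 0.0125)/(1 + 0.0430) − 1 = -2.9243%
Differential = 7.8395% − (-2.9243%) = 10.7637% → 10.76%.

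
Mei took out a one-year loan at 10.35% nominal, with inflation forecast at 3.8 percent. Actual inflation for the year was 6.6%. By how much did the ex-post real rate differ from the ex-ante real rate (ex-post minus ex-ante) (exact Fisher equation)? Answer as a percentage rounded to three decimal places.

-2.792%

Ex-ante: (1 + 0.1035)/(1 + 0.0380) − 1 = 6.3102%
Ex-post: (1 + 0.1035)/(1 + 0.0660) − 1 = 3.5178%
Difference (ex-post − ex-ante) = -2.7924% → -2.792%.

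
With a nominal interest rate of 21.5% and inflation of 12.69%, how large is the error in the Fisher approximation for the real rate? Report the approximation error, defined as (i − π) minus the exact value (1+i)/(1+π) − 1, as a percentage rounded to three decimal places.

0.992%

Approximate: r ≈ 21.500% − 12.690% = 8.8100%
Exact: (1 + 0.2150)/(1 + 0.1269) − 1 = 7.8179%
Error = 8.8100% − 7.8179% = 0.9921% → 0.992%.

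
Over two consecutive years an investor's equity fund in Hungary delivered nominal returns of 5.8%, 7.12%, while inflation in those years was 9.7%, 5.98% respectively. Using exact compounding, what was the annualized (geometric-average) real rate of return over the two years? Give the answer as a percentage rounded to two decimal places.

Nominal growth factor = 1.0580 × 1.0712 = 1.13332960
Price-level growth factor = 1.0970 × 1.0598 = 1.16260060
Real growth factor = 1.13332960 / 1.16260060 = 0.97482282
Annualized real rate = 0.97482282^(1/2) − 1 = -1.2669% → -1.27%.

-1.27%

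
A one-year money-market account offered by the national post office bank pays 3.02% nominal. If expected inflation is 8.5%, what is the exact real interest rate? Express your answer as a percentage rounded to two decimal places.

-5.05%

By the Fisher equation, 1 + r = (1 + i)/(1 + π).
1 + r = 1.03020 / 1.08500 = 0.949493
r = 0.949493 − 1 = -5.0507%, i.e. -5.05%.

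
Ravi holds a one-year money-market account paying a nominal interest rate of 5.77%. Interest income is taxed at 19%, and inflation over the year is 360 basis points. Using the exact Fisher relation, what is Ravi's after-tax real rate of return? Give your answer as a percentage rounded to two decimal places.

1.04%

After-tax nominal return = 5.77% × (1 − 0.19) = 4.6737%.
1 + r = 1.046737 / 1.03600 = 1.010364
After-tax real rate = 1.010364 − 1 → 1.04%.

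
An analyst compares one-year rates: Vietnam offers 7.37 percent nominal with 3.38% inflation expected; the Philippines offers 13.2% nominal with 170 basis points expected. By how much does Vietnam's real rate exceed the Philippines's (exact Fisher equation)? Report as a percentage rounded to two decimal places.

-7.45%

Vietnam: (1 + 0.0737)/(1 + 0.0338) − 1 = 3.8595%
The Philippines: (1 + 0.1320)/(1 + 0.0170) − 1 = 11.3078%
Differential = 3.8595% − 11.3078% = -7.4482% → -7.45%.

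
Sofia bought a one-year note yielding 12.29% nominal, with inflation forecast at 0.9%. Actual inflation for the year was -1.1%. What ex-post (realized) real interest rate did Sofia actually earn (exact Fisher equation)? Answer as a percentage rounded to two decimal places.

Ex-post: (1 + 0.1229)/(1 − 0.0110) − 1 = 13.5389%
So the realized real rate is 13.54%.

13.54%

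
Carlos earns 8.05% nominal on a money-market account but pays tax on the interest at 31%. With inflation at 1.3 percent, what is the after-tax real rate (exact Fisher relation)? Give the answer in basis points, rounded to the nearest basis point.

420 basis points

After-tax nominal return = 8.05% × (1 − 0.31) = 5.5545%.
1 + r = 1.055545 / 1.01300 = 1.041999
After-tax real rate = 1.041999 − 1 → 420 basis points.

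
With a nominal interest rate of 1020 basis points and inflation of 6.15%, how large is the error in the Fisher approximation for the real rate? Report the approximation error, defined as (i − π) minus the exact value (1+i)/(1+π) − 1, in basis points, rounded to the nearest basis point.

23 basis points

Approximate: r ≈ 10.200% − 6.150% = 4.0500%
Exact: (1 + 0.1020)/(1 + 0.0615) − 1 = 3.8154%
Error = 4.0500% − 3.8154% = 0.2346% → 23 basis points.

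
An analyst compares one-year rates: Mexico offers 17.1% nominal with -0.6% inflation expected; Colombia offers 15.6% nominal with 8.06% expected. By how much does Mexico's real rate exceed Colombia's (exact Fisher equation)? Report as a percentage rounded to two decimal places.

10.83%

Mexico: (1 + 0.1710)/(1 − 0.0060) − 1 = 17.8068%
Colombia: (1 + 0.1560)/(1 + 0.0806) − 1 = 6.9776%
Differential = 17.8068% − 6.9776% = 10.8292% → 10.83%.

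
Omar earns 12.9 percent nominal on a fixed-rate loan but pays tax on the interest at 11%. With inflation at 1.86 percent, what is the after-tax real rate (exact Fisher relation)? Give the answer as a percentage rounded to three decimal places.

After-tax nominal return = 12.9% × (1 − 0.11) = 11.4810%.
1 + r = 1.11481 / 1.01860 = 1.094453
After-tax real rate = 1.094453 − 1 → 9.445%.

9.445%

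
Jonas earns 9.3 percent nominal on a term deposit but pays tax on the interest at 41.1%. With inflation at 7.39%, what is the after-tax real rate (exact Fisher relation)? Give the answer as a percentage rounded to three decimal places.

After-tax nominal return = 9.3% × (1 − 0.411) = 5.4777%.
1 + r = 1.054777 / 1.07390 = 0.982193
After-tax real rate = 0.982193 − 1 → -1.781%.

-1.781%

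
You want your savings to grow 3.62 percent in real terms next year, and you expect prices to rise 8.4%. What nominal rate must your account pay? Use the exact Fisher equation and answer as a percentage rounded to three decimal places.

(1 + i) = (1 + r)(1 + π) = 1.03620 × 1.08400 = 1.1232408
i = 1.1232408 − 1, so the required nominal rate is 12.324%.

12.324%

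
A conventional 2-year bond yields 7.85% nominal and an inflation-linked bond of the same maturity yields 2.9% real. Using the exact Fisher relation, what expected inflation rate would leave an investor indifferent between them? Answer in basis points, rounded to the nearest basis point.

(1 + π) = (1 + i)/(1 + r) = 1.07850 / 1.02900 = 1.048105
Break-even inflation = 1.048105 − 1 → 481 basis points.

481 basis points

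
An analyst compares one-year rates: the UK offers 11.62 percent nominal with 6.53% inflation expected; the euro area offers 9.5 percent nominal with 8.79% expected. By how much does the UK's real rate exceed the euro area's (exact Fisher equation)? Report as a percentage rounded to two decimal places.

The UK: (1 + 0.1162)/(1 + 0.0653) − 1 = 4.7780%
The euro area: (1 + 0.0950)/(1 + 0.0879) − 1 = 0.6526%
Differential = 4.7780% − 0.6526% = 4.1254% → 4.13%.

4.13%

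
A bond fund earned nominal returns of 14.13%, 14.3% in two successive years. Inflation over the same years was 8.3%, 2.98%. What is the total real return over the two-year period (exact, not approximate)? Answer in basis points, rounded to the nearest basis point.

Nominal growth factor = 1.1413 × 1.1430 = 1.304506
Price-level growth factor = 1.0830 × 1.0298 = 1.115273
Real growth factor = 1.304506 / 1.115273 = 1.169674
Total real return = 1.169674 − 1 → 1697 basis points.

1697 basis points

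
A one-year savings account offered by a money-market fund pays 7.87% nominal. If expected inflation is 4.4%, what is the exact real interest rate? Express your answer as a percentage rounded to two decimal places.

3.32%

By the Fisher equation, 1 + r = (1 + i)/(1 + π).
1 + r = 1.07870 / 1.04400 = 1.033238
r = 1.033238 − 1 = 3.3238%, i.e. 3.32%.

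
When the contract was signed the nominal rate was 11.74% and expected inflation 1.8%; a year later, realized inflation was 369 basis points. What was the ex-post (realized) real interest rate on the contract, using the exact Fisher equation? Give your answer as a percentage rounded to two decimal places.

Ex-post: (1 + 0.1174)/(1 + 0.0369) − 1 = 7.7635%
So the realized real rate is 7.76%.

7.76%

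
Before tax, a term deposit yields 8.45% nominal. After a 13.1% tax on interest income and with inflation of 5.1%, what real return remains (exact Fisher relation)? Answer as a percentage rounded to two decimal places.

2.13%

After-tax nominal return = 8.45% × (1 − 0.131) = 7.34305%.
1 + r = 1.0734305 / 1.05100 = 1.021342
After-tax real rate = 1.021342 − 1 → 2.13%.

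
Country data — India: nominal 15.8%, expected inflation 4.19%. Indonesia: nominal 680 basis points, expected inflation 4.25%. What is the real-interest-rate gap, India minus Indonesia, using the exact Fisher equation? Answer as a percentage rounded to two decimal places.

8.70%

India: (1 + 0.1580)/(1 + 0.0419) − 1 = 11.1431%
Indonesia: (1 + 0.0680)/(1 + 0.0425) − 1 = 2.4460%
Differential = 11.1431% − 2.4460% = 8.6971% → 8.70%.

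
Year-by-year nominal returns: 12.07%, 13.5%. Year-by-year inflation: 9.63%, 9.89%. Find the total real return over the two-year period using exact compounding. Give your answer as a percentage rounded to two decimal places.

Compound the nominal returns: 1.1207 × 1.1350 = 1.271995.
Compound inflation: 1.0963 × 1.0989 = 1.204724.
Deflate: 1.271995 / 1.204724 = 1.055839.
Total real return = 1.055839 − 1 → 5.58%.

5.58%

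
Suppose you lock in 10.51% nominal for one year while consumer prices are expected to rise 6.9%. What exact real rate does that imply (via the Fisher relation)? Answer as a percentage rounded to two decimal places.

3.38%

By the Fisher relation, 1 + r = (1 + i)/(1 + π).
1 + r = 1.10510 / 1.06900 = 1.033770
r = 1.033770 − 1 = 3.3770%, i.e. 3.38%.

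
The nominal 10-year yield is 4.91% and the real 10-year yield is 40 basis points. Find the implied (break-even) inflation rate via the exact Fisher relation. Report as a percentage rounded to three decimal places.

(1 + π) = (1 + i)/(1 + r) = 1.04910 / 1.00400 = 1.044920
Break-even inflation = 1.044920 − 1 → 4.492%.

4.492%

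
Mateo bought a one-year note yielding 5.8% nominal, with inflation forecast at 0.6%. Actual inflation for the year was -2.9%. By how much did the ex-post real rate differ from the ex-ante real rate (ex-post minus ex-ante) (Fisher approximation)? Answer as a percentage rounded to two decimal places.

3.50%

Ex-ante: 5.8% − 0.6% = 5.200%
Ex-post: 5.8% − (-2.9%) = 8.700%
Difference (ex-post − ex-ante) = 3.5000% → 3.50%.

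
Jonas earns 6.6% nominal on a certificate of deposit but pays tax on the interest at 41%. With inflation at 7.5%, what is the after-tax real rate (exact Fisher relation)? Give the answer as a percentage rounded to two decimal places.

-3.35%

After-tax nominal return = 6.6% × (1 − 0.41) = 3.8940%.
1 + r = 1.03894 / 1.07500 = 0.966456
After-tax real rate = 0.966456 − 1 → -3.35%.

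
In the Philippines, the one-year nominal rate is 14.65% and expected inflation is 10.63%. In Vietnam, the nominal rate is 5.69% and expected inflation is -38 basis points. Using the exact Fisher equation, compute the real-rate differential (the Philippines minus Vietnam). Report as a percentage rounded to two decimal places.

The Philippines: (1 + 0.1465)/(1 + 0.1063) − 1 = 3.6337%
Vietnam: (1 + 0.0569)/(1 − 0.0038) − 1 = 6.0932%
Differential = 3.6337% − 6.0932% = -2.4594% → -2.46%.

-2.46%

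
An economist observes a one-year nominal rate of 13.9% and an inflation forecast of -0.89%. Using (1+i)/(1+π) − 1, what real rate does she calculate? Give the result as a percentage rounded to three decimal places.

1 + r = 1.13900 / 0.99110 = 1.149228
r = 1.149228 − 1 = 14.9228%, i.e. 14.923%.

14.923%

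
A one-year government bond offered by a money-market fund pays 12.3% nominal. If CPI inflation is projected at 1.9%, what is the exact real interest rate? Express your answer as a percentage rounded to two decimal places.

By the Fisher identity, 1 + r = (1 + i)/(1 + π).
1 + r = 1.12300 / 1.01900 = 1.102061
r = 1.102061 − 1 = 10.2061%, i.e. 10.21%.

10.21%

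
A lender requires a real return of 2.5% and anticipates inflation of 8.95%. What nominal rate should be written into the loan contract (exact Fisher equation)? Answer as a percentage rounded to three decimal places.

11.674%

(1 + i) = (1 + r)(1 + π) = 1.02500 × 1.08950 = 1.1167375
i = 1.1167375 − 1, so the required nominal rate is 11.674%.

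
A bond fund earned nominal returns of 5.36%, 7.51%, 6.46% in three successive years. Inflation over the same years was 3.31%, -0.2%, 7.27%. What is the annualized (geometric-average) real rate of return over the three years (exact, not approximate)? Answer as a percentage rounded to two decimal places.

2.92%

Compound the nominal returns: 1.0536 × 1.0751 × 1.0646 = 1.20589942.
Compound inflation: 1.0331 × 0.9980 × 1.0727 = 1.10598996.
Deflate: 1.20589942 / 1.10598996 = 1.09033487.
Annualized real rate = 1.09033487^(1/3) − 1 = 2.9248% → 2.92%.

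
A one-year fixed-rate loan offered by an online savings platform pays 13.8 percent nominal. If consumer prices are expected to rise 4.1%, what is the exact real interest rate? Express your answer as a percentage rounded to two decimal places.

By the Fisher identity, 1 + r = (1 + i)/(1 + π).
1 + r = 1.13800 / 1.04100 = 1.093180
r = 1.093180 − 1 = 9.3180%, i.e. 9.32%.

9.32%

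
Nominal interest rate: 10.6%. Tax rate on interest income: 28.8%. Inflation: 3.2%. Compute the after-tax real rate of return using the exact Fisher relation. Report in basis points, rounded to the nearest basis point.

After-tax nominal return = 10.6% × (1 − 0.288) = 7.5472%.
1 + r = 1.075472 / 1.03200 = 1.042124
After-tax real rate = 1.042124 − 1 → 421 basis points.

421 basis points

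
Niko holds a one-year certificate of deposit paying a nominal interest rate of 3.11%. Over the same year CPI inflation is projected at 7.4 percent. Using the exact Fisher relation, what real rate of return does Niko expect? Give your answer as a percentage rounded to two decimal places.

By the Fisher relation, 1 + r = (1 + i)/(1 + π).
1 + r = 1.03110 / 1.07400 = 0.960056
r = 0.960056 − 1 = -3.9944%, i.e. -3.99%.

-3.99%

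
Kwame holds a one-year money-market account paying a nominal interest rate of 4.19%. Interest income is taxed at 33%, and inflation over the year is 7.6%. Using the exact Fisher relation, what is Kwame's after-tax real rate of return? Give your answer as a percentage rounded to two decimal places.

-4.45%

After-tax nominal return = 4.19% × (1 − 0.33) = 2.8073%.
1 + r = 1.028073 / 1.07600 = 0.955458
After-tax real rate = 0.955458 − 1 → -4.45%.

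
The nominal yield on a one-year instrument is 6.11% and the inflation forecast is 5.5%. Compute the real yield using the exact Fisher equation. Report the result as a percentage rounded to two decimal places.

0.58%

By the Fisher equation, 1 + r = (1 + i)/(1 + π).
1 + r = 1.06110 / 1.05500 = 1.005782
r = 1.005782 − 1 = 0.5782%, i.e. 0.58%.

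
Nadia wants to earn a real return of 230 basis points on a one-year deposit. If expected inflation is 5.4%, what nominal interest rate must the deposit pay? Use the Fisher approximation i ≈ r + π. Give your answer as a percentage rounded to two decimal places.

i ≈ r + π = 2.3% + 5.4% = 7.70%.

7.70%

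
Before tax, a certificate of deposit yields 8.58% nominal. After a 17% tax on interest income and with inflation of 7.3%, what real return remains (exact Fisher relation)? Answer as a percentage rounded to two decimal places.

After-tax nominal return = 8.58% × (1 − 0.17) = 7.1214%.
1 + r = 1.071214 / 1.07300 = 0.998336
After-tax real rate = 0.998336 − 1 → -0.17%.

-0.17%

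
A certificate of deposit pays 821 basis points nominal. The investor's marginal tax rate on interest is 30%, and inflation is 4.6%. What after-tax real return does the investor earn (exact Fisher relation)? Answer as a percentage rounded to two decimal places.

1.10%

After-tax nominal return = 8.21% × (1 − 0.3) = 5.7470%.
1 + r = 1.05747 / 1.04600 = 1.010966
After-tax real rate = 1.010966 − 1 → 1.10%.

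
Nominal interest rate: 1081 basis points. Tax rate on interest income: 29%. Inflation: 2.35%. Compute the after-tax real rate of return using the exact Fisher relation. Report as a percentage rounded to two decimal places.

After-tax nominal return = 10.81% × (1 − 0.29) = 7.6751%.
1 + r = 1.076751 / 1.02350 = 1.052028
After-tax real rate = 1.052028 − 1 → 5.20%.

5.20%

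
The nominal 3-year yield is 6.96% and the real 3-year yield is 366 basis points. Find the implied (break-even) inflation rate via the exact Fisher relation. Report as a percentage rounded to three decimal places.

3.183%

(1 + π) = (1 + i)/(1 + r) = 1.06960 / 1.03660 = 1.0318348
Break-even inflation = 1.0318348 − 1 → 3.183%.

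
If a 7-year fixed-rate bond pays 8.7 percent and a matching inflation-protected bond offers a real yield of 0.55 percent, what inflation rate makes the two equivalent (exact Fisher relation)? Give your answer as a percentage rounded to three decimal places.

(1 + π) = (1 + i)/(1 + r) = 1.08700 / 1.00550 = 1.081054
Break-even inflation = 1.081054 − 1 → 8.105%.

8.105%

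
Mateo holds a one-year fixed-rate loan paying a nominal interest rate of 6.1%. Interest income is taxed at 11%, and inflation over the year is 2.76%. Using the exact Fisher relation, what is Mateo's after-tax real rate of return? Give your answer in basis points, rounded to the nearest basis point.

260 basis points

After-tax nominal return = 6.1% × (1 − 0.11) = 5.4290%.
1 + r = 1.05429 / 1.02760 = 1.025973
After-tax real rate = 1.025973 − 1 → 260 basis points.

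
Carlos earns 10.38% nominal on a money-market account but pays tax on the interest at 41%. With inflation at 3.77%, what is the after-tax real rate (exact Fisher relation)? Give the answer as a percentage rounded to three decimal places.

2.269%

After-tax nominal return = 10.38% × (1 − 0.41) = 6.1242%.
1 + r = 1.061242 / 1.03770 = 1.022687
After-tax real rate = 1.022687 − 1 → 2.269%.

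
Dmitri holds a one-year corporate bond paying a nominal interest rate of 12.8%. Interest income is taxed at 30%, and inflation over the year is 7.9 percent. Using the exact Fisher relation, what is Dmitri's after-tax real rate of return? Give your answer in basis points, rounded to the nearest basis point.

98 basis points

After-tax nominal return = 12.8% × (1 − 0.3) = 8.9600%.
1 + r = 1.08960 / 1.07900 = 1.009824
After-tax real rate = 1.009824 − 1 → 98 basis points.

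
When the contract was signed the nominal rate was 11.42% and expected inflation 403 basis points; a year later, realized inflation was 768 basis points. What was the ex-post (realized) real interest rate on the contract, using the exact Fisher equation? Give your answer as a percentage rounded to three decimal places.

3.473%

Ex-post: (1 + 0.1142)/(1 + 0.0768) − 1 = 3.4733%
So the realized real rate is 3.473%.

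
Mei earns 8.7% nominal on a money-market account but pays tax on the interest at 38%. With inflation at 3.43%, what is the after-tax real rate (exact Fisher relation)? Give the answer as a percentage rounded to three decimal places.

1.899%

After-tax nominal return = 8.7% × (1 − 0.38) = 5.3940%.
1 + r = 1.05394 / 1.03430 = 1.018989
After-tax real rate = 1.018989 − 1 → 1.899%.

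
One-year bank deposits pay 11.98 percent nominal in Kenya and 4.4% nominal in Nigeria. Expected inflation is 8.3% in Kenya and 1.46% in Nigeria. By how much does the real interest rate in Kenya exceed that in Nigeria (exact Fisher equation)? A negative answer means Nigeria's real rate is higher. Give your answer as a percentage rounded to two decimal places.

0.50%

Kenya: (1 + 0.1198)/(1 + 0.0830) − 1 = 3.3980%
Nigeria: (1 + 0.0440)/(1 + 0.0146) − 1 = 2.8977%
Differential = 3.3980% − 2.8977% = 0.5003% → 0.50%.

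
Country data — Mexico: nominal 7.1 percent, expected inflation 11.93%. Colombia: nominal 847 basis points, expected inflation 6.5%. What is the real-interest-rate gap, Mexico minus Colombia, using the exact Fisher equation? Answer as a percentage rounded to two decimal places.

-6.16%

Mexico: (1 + 0.0710)/(1 + 0.1193) − 1 = -4.31520%
Colombia: (1 + 0.0847)/(1 + 0.0650) − 1 = 1.84977%
Differential = -4.31520% − 1.84977% = -6.16496% → -6.16%.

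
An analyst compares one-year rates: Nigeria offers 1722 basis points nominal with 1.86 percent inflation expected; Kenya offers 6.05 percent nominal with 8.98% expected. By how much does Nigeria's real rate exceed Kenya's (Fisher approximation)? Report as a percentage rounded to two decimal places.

18.29%

Nigeria: 17.22% − 1.86% = 15.360%
Kenya: 6.05% − 8.98% = -2.930%
Differential = 18.290% → 18.29%.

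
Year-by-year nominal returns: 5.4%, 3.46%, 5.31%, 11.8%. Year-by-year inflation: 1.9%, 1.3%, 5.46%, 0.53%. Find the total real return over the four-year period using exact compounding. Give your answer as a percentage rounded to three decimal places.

Compound the nominal returns: 1.0540 × 1.0346 × 1.0531 × 1.1180 = 1.283880.
Compound inflation: 1.0190 × 1.0130 × 1.0546 × 1.0053 = 1.094377.
Deflate: 1.283880 / 1.094377 = 1.173160.
Total real return = 1.173160 − 1 → 17.316%.

17.316%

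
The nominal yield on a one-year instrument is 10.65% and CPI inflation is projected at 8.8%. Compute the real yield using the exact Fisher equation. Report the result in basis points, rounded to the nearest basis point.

By the Fisher relation, 1 + r = (1 + i)/(1 + π).
1 + r = 1.10650 / 1.08800 = 1.017004
r = 1.017004 − 1 = 1.7004%, i.e. 170 basis points.

170 basis points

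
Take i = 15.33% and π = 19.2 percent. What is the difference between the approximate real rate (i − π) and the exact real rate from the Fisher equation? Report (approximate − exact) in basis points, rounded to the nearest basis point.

-62 basis points

Approximate: r ≈ 15.330% − 19.200% = -3.8700%
Exact: (1 + 0.1533)/(1 + 0.1920) − 1 = -3.2466%
Error = -3.8700% − (-3.2466%) = -0.6234% → -62 basis points.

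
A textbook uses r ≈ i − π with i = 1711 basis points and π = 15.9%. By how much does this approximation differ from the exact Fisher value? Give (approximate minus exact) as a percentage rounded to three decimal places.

Approximate: r ≈ 17.110% − 15.900% = 1.2100%
Exact: (1 + 0.1711)/(1 + 0.1590) − 1 = 1.0440%
Error = 1.2100% − 1.0440% = 0.1660% → 0.166%.

0.166%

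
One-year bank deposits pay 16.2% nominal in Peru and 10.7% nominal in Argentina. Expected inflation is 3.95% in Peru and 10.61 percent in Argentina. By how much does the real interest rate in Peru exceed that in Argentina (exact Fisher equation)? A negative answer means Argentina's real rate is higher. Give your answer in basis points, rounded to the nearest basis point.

1170 basis points

Peru: (1 + 0.1620)/(1 + 0.0395) − 1 = 11.7845%
Argentina: (1 + 0.1070)/(1 + 0.1061) − 1 = 0.0814%
Differential = 11.7845% − 0.0814% = 11.7031% → 1170 basis points.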